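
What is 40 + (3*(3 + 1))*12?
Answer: 184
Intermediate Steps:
40 + (3*(3 + 1))*12 = 40 + (3*4)*12 = 40 + 12*12 = 40 + 144 = 184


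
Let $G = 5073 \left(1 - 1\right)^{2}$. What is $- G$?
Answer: $0$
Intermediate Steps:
$G = 0$ ($G = 5073 \cdot 0^{2} = 5073 \cdot 0 = 0$)
$- G = \left(-1\right) 0 = 0$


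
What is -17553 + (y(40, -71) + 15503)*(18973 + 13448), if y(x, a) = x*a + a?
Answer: 408227679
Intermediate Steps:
y(x, a) = a + a*x (y(x, a) = a*x + a = a + a*x)
-17553 + (y(40, -71) + 15503)*(18973 + 13448) = -17553 + (-71*(1 + 40) + 15503)*(18973 + 13448) = -17553 + (-71*41 + 15503)*32421 = -17553 + (-2911 + 15503)*32421 = -17553 + 12592*32421 = -17553 + 408245232 = 408227679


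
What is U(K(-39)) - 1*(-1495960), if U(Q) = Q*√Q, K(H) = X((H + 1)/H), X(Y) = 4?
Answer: 1495968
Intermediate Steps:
K(H) = 4
U(Q) = Q^(3/2)
U(K(-39)) - 1*(-1495960) = 4^(3/2) - 1*(-1495960) = 8 + 1495960 = 1495968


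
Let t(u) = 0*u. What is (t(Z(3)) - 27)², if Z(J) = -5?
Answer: 729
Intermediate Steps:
t(u) = 0
(t(Z(3)) - 27)² = (0 - 27)² = (-27)² = 729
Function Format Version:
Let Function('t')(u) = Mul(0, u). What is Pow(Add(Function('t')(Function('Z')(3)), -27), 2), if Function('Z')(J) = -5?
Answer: 729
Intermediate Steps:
Function('t')(u) = 0
Pow(Add(Function('t')(Function('Z')(3)), -27), 2) = Pow(Add(0, -27), 2) = Pow(-27, 2) = 729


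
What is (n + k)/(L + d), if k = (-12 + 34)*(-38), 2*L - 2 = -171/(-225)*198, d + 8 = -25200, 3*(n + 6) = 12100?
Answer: -119675/942441 ≈ -0.12698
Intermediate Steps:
n = 12082/3 (n = -6 + (⅓)*12100 = -6 + 12100/3 = 12082/3 ≈ 4027.3)
d = -25208 (d = -8 - 25200 = -25208)
L = 1906/25 (L = 1 + (-171/(-225)*198)/2 = 1 + (-171*(-1/225)*198)/2 = 1 + ((19/25)*198)/2 = 1 + (½)*(3762/25) = 1 + 1881/25 = 1906/25 ≈ 76.240)
k = -836 (k = 22*(-38) = -836)
(n + k)/(L + d) = (12082/3 - 836)/(1906/25 - 25208) = 9574/(3*(-628294/25)) = (9574/3)*(-25/628294) = -119675/942441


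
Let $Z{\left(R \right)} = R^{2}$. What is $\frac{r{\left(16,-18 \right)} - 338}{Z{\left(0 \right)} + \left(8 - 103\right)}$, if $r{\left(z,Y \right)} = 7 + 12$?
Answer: $\frac{319}{95} \approx 3.3579$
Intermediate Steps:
$r{\left(z,Y \right)} = 19$
$\frac{r{\left(16,-18 \right)} - 338}{Z{\left(0 \right)} + \left(8 - 103\right)} = \frac{19 - 338}{0^{2} + \left(8 - 103\right)} = - \frac{319}{0 + \left(8 - 103\right)} = - \frac{319}{0 - 95} = - \frac{319}{-95} = \left(-319\right) \left(- \frac{1}{95}\right) = \frac{319}{95}$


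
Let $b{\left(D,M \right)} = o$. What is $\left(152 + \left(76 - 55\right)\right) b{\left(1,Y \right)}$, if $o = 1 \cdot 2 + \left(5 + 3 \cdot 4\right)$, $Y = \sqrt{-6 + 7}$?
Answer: $3287$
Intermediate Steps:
$Y = 1$ ($Y = \sqrt{1} = 1$)
$o = 19$ ($o = 2 + \left(5 + 12\right) = 2 + 17 = 19$)
$b{\left(D,M \right)} = 19$
$\left(152 + \left(76 - 55\right)\right) b{\left(1,Y \right)} = \left(152 + \left(76 - 55\right)\right) 19 = \left(152 + 21\right) 19 = 173 \cdot 19 = 3287$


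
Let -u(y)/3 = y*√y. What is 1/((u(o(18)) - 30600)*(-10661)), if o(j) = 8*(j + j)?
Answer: 425/106812729576 - 2*√2/1483510133 ≈ 2.0723e-9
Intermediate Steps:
o(j) = 16*j (o(j) = 8*(2*j) = 16*j)
u(y) = -3*y^(3/2) (u(y) = -3*y*√y = -3*y^(3/2))
1/((u(o(18)) - 30600)*(-10661)) = 1/(-3*3456*√2 - 30600*(-10661)) = -1/10661/(-10368*√2 - 30600) = -1/10661/(-30600 - 10368*√2) = -1/(10661*(-30600 - 10368*√2))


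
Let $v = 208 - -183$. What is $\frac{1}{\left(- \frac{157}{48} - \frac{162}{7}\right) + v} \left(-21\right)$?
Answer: $- \frac{7056}{122501} \approx -0.0576$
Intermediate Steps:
$v = 391$ ($v = 208 + 183 = 391$)
$\frac{1}{\left(- \frac{157}{48} - \frac{162}{7}\right) + v} \left(-21\right) = \frac{1}{\left(- \frac{157}{48} - \frac{162}{7}\right) + 391} \left(-21\right) = \frac{1}{- \frac{8875}{336} + 391} \left(-21\right) = \frac{1}{\frac{122501}{336}} \left(-21\right) = \frac{336}{122501} \left(-21\right) = - \frac{7056}{122501}$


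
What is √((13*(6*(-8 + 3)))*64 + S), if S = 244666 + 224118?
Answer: 4*√27739 ≈ 666.20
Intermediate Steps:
S = 468784
√((13*(6*(-8 + 3)))*64 + S) = √((13*(6*(-8 + 3)))*64 + 468784) = √((13*(6*(-5)))*64 + 468784) = √((13*(-30))*64 + 468784) = √(-390*64 + 468784) = √(-24960 + 468784) = √443824 = 4*√27739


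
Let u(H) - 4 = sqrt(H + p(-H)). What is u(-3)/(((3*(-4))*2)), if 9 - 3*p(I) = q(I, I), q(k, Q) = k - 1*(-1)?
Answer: -1/6 - I*sqrt(3)/36 ≈ -0.16667 - 0.048113*I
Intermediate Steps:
q(k, Q) = 1 + k (q(k, Q) = k + 1 = 1 + k)
p(I) = 8/3 - I/3 (p(I) = 3 - (1 + I)/3 = 3 + (-1/3 - I/3) = 8/3 - I/3)
u(H) = 4 + sqrt(8/3 + 4*H/3) (u(H) = 4 + sqrt(H + (8/3 - (-1)*H/3)) = 4 + sqrt(H + (8/3 + H/3)) = 4 + sqrt(8/3 + 4*H/3))
u(-3)/(((3*(-4))*2)) = (4 + 2*sqrt(6 + 3*(-3))/3)/(((3*(-4))*2)) = (4 + 2*sqrt(6 - 9)/3)/((-12*2)) = (4 + 2*sqrt(-3)/3)/(-24) = (4 + 2*(I*sqrt(3))/3)*(-1/24) = (4 + 2*I*sqrt(3)/3)*(-1/24) = -1/6 - I*sqrt(3)/36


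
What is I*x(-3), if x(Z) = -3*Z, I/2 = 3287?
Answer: 59166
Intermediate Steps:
I = 6574 (I = 2*3287 = 6574)
I*x(-3) = 6574*(-3*(-3)) = 6574*9 = 59166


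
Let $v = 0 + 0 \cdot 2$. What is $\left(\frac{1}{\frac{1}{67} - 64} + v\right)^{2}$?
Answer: $\frac{4489}{18378369} \approx 0.00024425$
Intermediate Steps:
$v = 0$ ($v = 0 + 0 = 0$)
$\left(\frac{1}{\frac{1}{67} - 64} + v\right)^{2} = \left(\frac{1}{\frac{1}{67} - 64} + 0\right)^{2} = \left(\frac{1}{- \frac{4287}{67}} + 0\right)^{2} = \left(- \frac{67}{4287} + 0\right)^{2} = \left(- \frac{67}{4287}\right)^{2} = \frac{4489}{18378369}$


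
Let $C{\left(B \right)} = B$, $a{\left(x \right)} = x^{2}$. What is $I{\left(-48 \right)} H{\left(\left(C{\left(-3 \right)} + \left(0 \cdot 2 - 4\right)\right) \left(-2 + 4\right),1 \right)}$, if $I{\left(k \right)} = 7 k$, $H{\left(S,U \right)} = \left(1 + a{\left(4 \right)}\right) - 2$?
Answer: $-5040$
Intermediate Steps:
$H{\left(S,U \right)} = 15$ ($H{\left(S,U \right)} = \left(1 + 4^{2}\right) - 2 = \left(1 + 16\right) - 2 = 17 - 2 = 15$)
$I{\left(-48 \right)} H{\left(\left(C{\left(-3 \right)} + \left(0 \cdot 2 - 4\right)\right) \left(-2 + 4\right),1 \right)} = 7 \left(-48\right) 15 = \left(-336\right) 15 = -5040$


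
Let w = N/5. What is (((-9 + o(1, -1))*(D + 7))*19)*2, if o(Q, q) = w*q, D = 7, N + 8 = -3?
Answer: -18088/5 ≈ -3617.6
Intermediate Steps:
N = -11 (N = -8 - 3 = -11)
w = -11/5 ≈ -2.2000
o(Q, q) = -11*q/5
(((-9 + o(1, -1))*(D + 7))*19)*2 = (((-9 - 11/5*(-1))*(7 + 7))*19)*2 = (((-9 + 11/5)*14)*19)*2 = (-34/5*14*19)*2 = -476/5*19*2 = -9044/5*2 = -18088/5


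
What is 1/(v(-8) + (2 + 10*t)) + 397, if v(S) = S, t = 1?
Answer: 1589/4 ≈ 397.25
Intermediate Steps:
1/(v(-8) + (2 + 10*t)) + 397 = 1/(-8 + (2 + 10*1)) + 397 = 1/(-8 + (2 + 10)) + 397 = 1/(-8 + 12) + 397 = 1/4 + 397 = ¼ + 397 = 1589/4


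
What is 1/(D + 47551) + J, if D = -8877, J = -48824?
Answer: -1888219375/38674 ≈ -48824.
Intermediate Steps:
1/(D + 47551) + J = 1/(-8877 + 47551) - 48824 = 1/38674 - 48824 = -1888219375/38674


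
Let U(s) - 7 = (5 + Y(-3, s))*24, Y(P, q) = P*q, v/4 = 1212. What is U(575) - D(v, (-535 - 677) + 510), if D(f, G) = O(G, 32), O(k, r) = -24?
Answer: -41249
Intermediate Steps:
v = 4848 (v = 4*1212 = 4848)
D(f, G) = -24
U(s) = 127 - 72*s (U(s) = 7 + (5 - 3*s)*24 = 7 + (120 - 72*s) = 127 - 72*s)
U(575) - D(v, (-535 - 677) + 510) = (127 - 72*575) - 1*(-24) = (127 - 41400) + 24 = -41273 + 24 = -41249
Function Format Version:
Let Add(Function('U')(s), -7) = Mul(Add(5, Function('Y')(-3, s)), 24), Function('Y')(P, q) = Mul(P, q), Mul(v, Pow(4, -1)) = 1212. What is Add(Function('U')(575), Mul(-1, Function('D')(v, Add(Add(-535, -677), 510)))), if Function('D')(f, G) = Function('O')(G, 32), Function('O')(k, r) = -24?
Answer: -41249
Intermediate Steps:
v = 4848 (v = Mul(4, 1212) = 4848)
Function('D')(f, G) = -24
Function('U')(s) = Add(127, Mul(-72, s)) (Function('U')(s) = Add(7, Mul(Add(5, Mul(-3, s)), 24)) = Add(7, Add(120, Mul(-72, s))) = Add(127, Mul(-72, s)))
Add(Function('U')(575), Mul(-1, Function('D')(v, Add(Add(-535, -677), 510)))) = Add(Add(127, Mul(-72, 575)), Mul(-1, -24)) = Add(Add(127, -41400), 24) = Add(-41273, 24) = -41249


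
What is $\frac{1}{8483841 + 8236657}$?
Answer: $\frac{1}{16720498} \approx 5.9807 \cdot 10^{-8}$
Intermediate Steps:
$\frac{1}{8483841 + 8236657} = \frac{1}{16720498}$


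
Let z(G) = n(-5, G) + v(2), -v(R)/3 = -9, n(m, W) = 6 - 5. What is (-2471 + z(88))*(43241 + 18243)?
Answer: -150205412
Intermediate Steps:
n(m, W) = 1
v(R) = 27 (v(R) = -3*(-9) = 27)
z(G) = 28 (z(G) = 1 + 27 = 28)
(-2471 + z(88))*(43241 + 18243) = (-2471 + 28)*(43241 + 18243) = -2443*61484 = -150205412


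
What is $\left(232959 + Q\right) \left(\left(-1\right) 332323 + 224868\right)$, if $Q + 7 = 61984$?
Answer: $-31692347880$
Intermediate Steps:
$Q = 61977$ ($Q = -7 + 61984 = 61977$)
$\left(232959 + Q\right) \left(\left(-1\right) 332323 + 224868\right) = \left(232959 + 61977\right) \left(\left(-1\right) 332323 + 224868\right) = 294936 \left(-332323 + 224868\right) = 294936 \left(-107455\right) = -31692347880$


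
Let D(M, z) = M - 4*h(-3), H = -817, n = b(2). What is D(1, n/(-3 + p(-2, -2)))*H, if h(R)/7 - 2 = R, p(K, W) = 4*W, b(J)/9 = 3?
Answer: -23693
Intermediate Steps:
b(J) = 27 (b(J) = 9*3 = 27)
n = 27
h(R) = 14 + 7*R
D(M, z) = 28 + M (D(M, z) = M - 4*(14 + 7*(-3)) = M - 4*(14 - 21) = M - 4*(-7) = M + 28 = 28 + M)
D(1, n/(-3 + p(-2, -2)))*H = (28 + 1)*(-817) = 29*(-817) = -23693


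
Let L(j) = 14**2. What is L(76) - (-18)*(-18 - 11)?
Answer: -326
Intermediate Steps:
L(j) = 196
L(76) - (-18)*(-18 - 11) = 196 - (-18)*(-18 - 11) = 196 - (-18)*(-29) = 196 - 1*522 = 196 - 522 = -326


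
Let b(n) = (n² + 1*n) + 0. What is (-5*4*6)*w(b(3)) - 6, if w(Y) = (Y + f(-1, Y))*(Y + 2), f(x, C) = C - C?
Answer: -20166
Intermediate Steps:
f(x, C) = 0
b(n) = n + n² (b(n) = (n² + n) + 0 = (n + n²) + 0 = n + n²)
w(Y) = Y*(2 + Y) (w(Y) = (Y + 0)*(Y + 2) = Y*(2 + Y))
(-5*4*6)*w(b(3)) - 6 = (-5*4*6)*((3*(1 + 3))*(2 + 3*(1 + 3))) - 6 = (-20*6)*((3*4)*(2 + 3*4)) - 6 = -1440*(2 + 12) - 6 = -1440*14 - 6 = -120*168 - 6 = -20160 - 6 = -20166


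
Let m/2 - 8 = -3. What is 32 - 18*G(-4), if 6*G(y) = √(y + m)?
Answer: 32 - 3*√6 ≈ 24.652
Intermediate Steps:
m = 10 (m = 16 + 2*(-3) = 16 - 6 = 10)
G(y) = √(10 + y)/6 (G(y) = √(y + 10)/6 = √(10 + y)/6)
32 - 18*G(-4) = 32 - 3*√(10 - 4) = 32 - 3*√6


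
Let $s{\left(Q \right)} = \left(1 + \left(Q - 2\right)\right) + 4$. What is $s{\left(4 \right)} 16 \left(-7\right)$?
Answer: $-784$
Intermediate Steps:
$s{\left(Q \right)} = 3 + Q$ ($s{\left(Q \right)} = \left(1 + \left(-2 + Q\right)\right) + 4 = \left(-1 + Q\right) + 4 = 3 + Q$)
$s{\left(4 \right)} 16 \left(-7\right) = \left(3 + 4\right) 16 \left(-7\right) = 7 \cdot 16 \left(-7\right) = 112 \left(-7\right) = -784$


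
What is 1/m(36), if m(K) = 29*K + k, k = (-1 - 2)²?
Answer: 1/1053 ≈ 0.00094967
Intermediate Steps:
k = 9 (k = (-3)² = 9)
m(K) = 9 + 29*K (m(K) = 29*K + 9 = 9 + 29*K)
1/m(36) = 1/(9 + 29*36) = 1/(9 + 1044) = 1/1053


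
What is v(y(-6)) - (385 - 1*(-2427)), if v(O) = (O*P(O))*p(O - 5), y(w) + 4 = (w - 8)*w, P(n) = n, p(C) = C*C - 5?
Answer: 35965188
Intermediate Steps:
p(C) = -5 + C² (p(C) = C² - 5 = -5 + C²)
y(w) = -4 + w*(-8 + w) (y(w) = -4 + (w - 8)*w = -4 + (-8 + w)*w = -4 + w*(-8 + w))
v(O) = O²*(-5 + (-5 + O)²) (v(O) = (O*O)*(-5 + (O - 5)²) = O²*(-5 + (-5 + O)²))
v(y(-6)) - (385 - 1*(-2427)) = (-4 + (-6)² - 8*(-6))²*(-5 + (-5 + (-4 + (-6)² - 8*(-6)))²) - (385 - 1*(-2427)) = (-4 + 36 + 48)²*(-5 + (-5 + (-4 + 36 + 48))²) - (385 + 2427) = 80²*(-5 + (-5 + 80)²) - 1*2812 = 6400*(-5 + 75²) - 2812 = 6400*(-5 + 5625) - 2812 = 6400*5620 - 2812 = 35968000 - 2812 = 35965188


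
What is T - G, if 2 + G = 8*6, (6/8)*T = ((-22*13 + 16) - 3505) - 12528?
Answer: -65350/3 ≈ -21783.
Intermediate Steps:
T = -65212/3 (T = 4*(((-22*13 + 16) - 3505) - 12528)/3 = 4*(((-286 + 16) - 3505) - 12528)/3 = 4*((-270 - 3505) - 12528)/3 = 4*(-3775 - 12528)/3 = (4/3)*(-16303) = -65212/3 ≈ -21737.)
G = 46 (G = -2 + 8*6 = -2 + 48 = 46)
T - G = -65212/3 - 1*46 = -65212/3 - 46 = -65350/3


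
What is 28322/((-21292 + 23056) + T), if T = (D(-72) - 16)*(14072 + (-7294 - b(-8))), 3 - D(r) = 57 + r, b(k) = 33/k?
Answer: 16184/8759 ≈ 1.8477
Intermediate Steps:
D(r) = -54 - r (D(r) = 3 - (57 + r) = 3 + (-57 - r) = -54 - r)
T = 54257/4 (T = ((-54 - 1*(-72)) - 16)*(14072 + (-7294 - 33/(-8))) = ((-54 + 72) - 16)*(14072 + (-7294 - 33*(-1)/8)) = (18 - 16)*(14072 + (-7294 - 1*(-33/8))) = 2*(14072 + (-7294 + 33/8)) = 2*(14072 - 58319/8) = 2*(54257/8) = 54257/4 ≈ 13564.)
28322/((-21292 + 23056) + T) = 28322/((-21292 + 23056) + 54257/4) = 28322/(1764 + 54257/4) = 28322/(61313/4) = 28322*(4/61313) = 16184/8759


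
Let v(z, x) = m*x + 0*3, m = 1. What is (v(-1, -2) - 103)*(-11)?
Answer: 1155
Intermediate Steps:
v(z, x) = x (v(z, x) = 1*x + 0*3 = x + 0 = x)
(v(-1, -2) - 103)*(-11) = (-2 - 103)*(-11) = -105*(-11) = 1155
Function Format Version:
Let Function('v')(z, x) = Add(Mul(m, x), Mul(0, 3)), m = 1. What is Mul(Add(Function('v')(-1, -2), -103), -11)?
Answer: 1155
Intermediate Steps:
Function('v')(z, x) = x (Function('v')(z, x) = Add(Mul(1, x), Mul(0, 3)) = Add(x, 0) = x)
Mul(Add(Function('v')(-1, -2), -103), -11) = Mul(Add(-2, -103), -11) = Mul(-105, -11) = 1155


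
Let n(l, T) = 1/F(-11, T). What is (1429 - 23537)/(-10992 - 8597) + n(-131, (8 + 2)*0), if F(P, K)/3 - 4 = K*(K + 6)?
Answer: 284885/235068 ≈ 1.2119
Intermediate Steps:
F(P, K) = 12 + 3*K*(6 + K) (F(P, K) = 12 + 3*(K*(K + 6)) = 12 + 3*(K*(6 + K)) = 12 + 3*K*(6 + K))
n(l, T) = 1/(12 + 3*T² + 18*T)
(1429 - 23537)/(-10992 - 8597) + n(-131, (8 + 2)*0) = (1429 - 23537)/(-10992 - 8597) + 1/(3*(4 + ((8 + 2)*0)² + 6*((8 + 2)*0))) = -22108/(-19589) + 1/(3*(4 + (10*0)² + 6*(10*0))) = -22108*(-1/19589) + 1/(3*(4 + 0² + 6*0)) = 22108/19589 + 1/(3*(4 + 0 + 0)) = 22108/19589 + (⅓)/4 = 22108/19589 + (⅓)*(¼) = 22108/19589 + 1/12 = 284885/235068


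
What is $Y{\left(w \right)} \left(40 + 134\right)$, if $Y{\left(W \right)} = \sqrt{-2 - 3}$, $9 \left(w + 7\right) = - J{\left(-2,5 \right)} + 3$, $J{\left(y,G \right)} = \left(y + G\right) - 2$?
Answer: $174 i \sqrt{5} \approx 389.08 i$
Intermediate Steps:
$J{\left(y,G \right)} = -2 + G + y$ ($J{\left(y,G \right)} = \left(G + y\right) - 2 = -2 + G + y$)
$w = - \frac{61}{9}$ ($w = -7 + \frac{- (-2 + 5 - 2) + 3}{9} = -7 + \frac{\left(-1\right) 1 + 3}{9} = -7 + \frac{-1 + 3}{9} = -7 + \frac{1}{9} \cdot 2 = -7 + \frac{2}{9} = - \frac{61}{9} \approx -6.7778$)
$Y{\left(W \right)} = i \sqrt{5}$ ($Y{\left(W \right)} = \sqrt{-5} = i \sqrt{5}$)
$Y{\left(w \right)} \left(40 + 134\right) = i \sqrt{5} \left(40 + 134\right) = i \sqrt{5} \cdot 174 = 174 i \sqrt{5}$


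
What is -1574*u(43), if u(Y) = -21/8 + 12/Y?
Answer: 635109/172 ≈ 3692.5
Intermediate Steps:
u(Y) = -21/8 + 12/Y (u(Y) = -21*⅛ + 12/Y = -21/8 + 12/Y)
-1574*u(43) = -1574*(-21/8 + 12/43) = -1574*(-807/344) = 635109/172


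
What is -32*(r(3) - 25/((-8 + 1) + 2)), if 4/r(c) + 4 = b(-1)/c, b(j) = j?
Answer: -1696/13 ≈ -130.46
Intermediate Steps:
r(c) = 4/(-4 - 1/c)
-32*(r(3) - 25/((-8 + 1) + 2)) = -32*(-4*3/(1 + 4*3) - 25/((-8 + 1) + 2)) = -32*(-4*3/(1 + 12) - 25/(-7 + 2)) = -32*(-4*3/13 - 25/(-5)) = -32*(-4*3*1/13 - 25*(-⅕)) = -32*(-12/13 + 5) = -32*53/13 = -1696/13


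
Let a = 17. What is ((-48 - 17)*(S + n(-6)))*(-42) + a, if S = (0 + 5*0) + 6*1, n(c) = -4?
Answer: 5477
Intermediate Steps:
S = 6 (S = (0 + 0) + 6 = 0 + 6 = 6)
((-48 - 17)*(S + n(-6)))*(-42) + a = ((-48 - 17)*(6 - 4))*(-42) + 17 = -65*2*(-42) + 17 = -130*(-42) + 17 = 5460 + 17 = 5477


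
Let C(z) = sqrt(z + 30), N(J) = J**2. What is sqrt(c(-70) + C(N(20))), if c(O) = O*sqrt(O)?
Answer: sqrt(sqrt(430) - 70*I*sqrt(70)) ≈ 17.418 - 16.812*I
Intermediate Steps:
c(O) = O**(3/2)
C(z) = sqrt(30 + z)
sqrt(c(-70) + C(N(20))) = sqrt((-70)**(3/2) + sqrt(30 + 20**2)) = sqrt(-70*I*sqrt(70) + sqrt(30 + 400)) = sqrt(-70*I*sqrt(70) + sqrt(430)) = sqrt(sqrt(430) - 70*I*sqrt(70))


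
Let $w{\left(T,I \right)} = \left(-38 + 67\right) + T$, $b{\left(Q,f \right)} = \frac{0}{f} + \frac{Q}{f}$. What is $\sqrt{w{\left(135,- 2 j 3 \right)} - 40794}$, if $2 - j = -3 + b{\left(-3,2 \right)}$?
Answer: $i \sqrt{40630} \approx 201.57 i$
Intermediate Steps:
$b{\left(Q,f \right)} = \frac{Q}{f}$ ($b{\left(Q,f \right)} = 0 + \frac{Q}{f} = \frac{Q}{f}$)
$j = \frac{13}{2}$ ($j = 2 - \left(-3 - \frac{3}{2}\right) = 2 - - \frac{9}{2} = 2 + \frac{9}{2} = \frac{13}{2} \approx 6.5$)
$w{\left(T,I \right)} = 29 + T$
$\sqrt{w{\left(135,- 2 j 3 \right)} - 40794} = \sqrt{\left(29 + 135\right) - 40794} = \sqrt{164 - 40794} = \sqrt{-40630} = i \sqrt{40630}$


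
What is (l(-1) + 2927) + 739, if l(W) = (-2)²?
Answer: 3670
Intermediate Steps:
l(W) = 4
(l(-1) + 2927) + 739 = (4 + 2927) + 739 = 2931 + 739 = 3670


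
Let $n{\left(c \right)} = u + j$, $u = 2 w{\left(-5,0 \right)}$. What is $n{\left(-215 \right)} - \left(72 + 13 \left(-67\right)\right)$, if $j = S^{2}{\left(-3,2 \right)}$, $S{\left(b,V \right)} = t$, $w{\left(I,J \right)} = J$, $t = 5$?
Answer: $824$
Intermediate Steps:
$S{\left(b,V \right)} = 5$
$u = 0$ ($u = 2 \cdot 0 = 0$)
$j = 25$ ($j = 5^{2} = 25$)
$n{\left(c \right)} = 25$ ($n{\left(c \right)} = 0 + 25 = 25$)
$n{\left(-215 \right)} - \left(72 + 13 \left(-67\right)\right) = 25 - \left(72 + 13 \left(-67\right)\right) = 25 - \left(72 - 871\right) = 25 - -799 = 25 + 799 = 824$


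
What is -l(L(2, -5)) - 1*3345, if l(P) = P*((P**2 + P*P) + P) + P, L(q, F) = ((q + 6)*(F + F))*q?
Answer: 8163215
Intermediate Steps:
L(q, F) = 2*F*q*(6 + q) (L(q, F) = ((6 + q)*(2*F))*q = (2*F*(6 + q))*q = 2*F*q*(6 + q))
l(P) = P + P*(P + 2*P**2) (l(P) = P*((P**2 + P**2) + P) + P = P*(2*P**2 + P) + P = P*(P + 2*P**2) + P = P + P*(P + 2*P**2))
-l(L(2, -5)) - 1*3345 = -2*(-5)*2*(6 + 2)*(1 + 2*(-5)*2*(6 + 2) + 2*(2*(-5)*2*(6 + 2))**2) - 1*3345 = -2*(-5)*2*8*(1 + 2*(-5)*2*8 + 2*(2*(-5)*2*8)**2) - 3345 = -(-160)*(1 - 160 + 2*(-160)**2) - 3345 = -(-160)*(1 - 160 + 2*25600) - 3345 = -(-160)*(1 - 160 + 51200) - 3345 = -(-160)*51041 - 3345 = -1*(-8166560) - 3345 = 8166560 - 3345 = 8163215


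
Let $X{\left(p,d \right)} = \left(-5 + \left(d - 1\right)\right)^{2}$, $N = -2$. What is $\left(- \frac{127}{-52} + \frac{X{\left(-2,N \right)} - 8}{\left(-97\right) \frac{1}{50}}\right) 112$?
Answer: $- \frac{3731868}{1261} \approx -2959.5$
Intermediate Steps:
$X{\left(p,d \right)} = \left(-6 + d\right)^{2}$ ($X{\left(p,d \right)} = \left(-5 + \left(d - 1\right)\right)^{2} = \left(-5 + \left(-1 + d\right)\right)^{2} = \left(-6 + d\right)^{2}$)
$\left(- \frac{127}{-52} + \frac{X{\left(-2,N \right)} - 8}{\left(-97\right) \frac{1}{50}}\right) 112 = \left(- \frac{127}{-52} + \frac{\left(-6 - 2\right)^{2} - 8}{\left(-97\right) \frac{1}{50}}\right) 112 = \left(\left(-127\right) \left(- \frac{1}{52}\right) + \frac{\left(-8\right)^{2} - 8}{\left(-97\right) \frac{1}{50}}\right) 112 = \left(\frac{127}{52} + \frac{64 - 8}{- \frac{97}{50}}\right) 112 = \left(\frac{127}{52} + 56 \left(- \frac{50}{97}\right)\right) 112 = \left(\frac{127}{52} - \frac{2800}{97}\right) 112 = \left(- \frac{133281}{5044}\right) 112 = - \frac{3731868}{1261}$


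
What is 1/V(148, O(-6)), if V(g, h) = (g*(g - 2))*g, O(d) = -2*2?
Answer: 1/3197984 ≈ 3.1270e-7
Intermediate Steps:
O(d) = -4
V(g, h) = g²*(-2 + g) (V(g, h) = (g*(-2 + g))*g = g²*(-2 + g))
1/V(148, O(-6)) = 1/(148²*(-2 + 148)) = 1/(21904*146) = 1/3197984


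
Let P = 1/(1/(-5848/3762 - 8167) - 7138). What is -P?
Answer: 15365051/109675735919 ≈ 0.00014010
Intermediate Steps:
P = -15365051/109675735919 (P = 1/(1/(-5848*1/3762 - 8167) - 7138) = 1/(1/(-2924/1881 - 8167) - 7138) = 1/(1/(-15365051/1881) - 7138) = 1/(-1881/15365051 - 7138) = 1/(-109675735919/15365051) = -15365051/109675735919 ≈ -0.00014010)
-P = -1*(-15365051/109675735919) = 15365051/109675735919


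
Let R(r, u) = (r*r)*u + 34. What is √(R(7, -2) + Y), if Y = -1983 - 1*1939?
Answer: I*√3986 ≈ 63.135*I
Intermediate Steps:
R(r, u) = 34 + u*r² (R(r, u) = r²*u + 34 = u*r² + 34 = 34 + u*r²)
Y = -3922 (Y = -1983 - 1939 = -3922)
√(R(7, -2) + Y) = √((34 - 2*7²) - 3922) = √((34 - 2*49) - 3922) = √((34 - 98) - 3922) = √(-64 - 3922) = √(-3986) = I*√3986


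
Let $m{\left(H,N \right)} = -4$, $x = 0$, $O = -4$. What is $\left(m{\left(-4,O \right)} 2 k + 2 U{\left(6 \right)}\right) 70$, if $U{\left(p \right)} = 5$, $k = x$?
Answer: $700$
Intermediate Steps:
$k = 0$
$\left(m{\left(-4,O \right)} 2 k + 2 U{\left(6 \right)}\right) 70 = \left(\left(-4\right) 2 \cdot 0 + 2 \cdot 5\right) 70 = \left(\left(-8\right) 0 + 10\right) 70 = \left(0 + 10\right) 70 = 10 \cdot 70 = 700$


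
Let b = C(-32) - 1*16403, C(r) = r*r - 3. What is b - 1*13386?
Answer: -28768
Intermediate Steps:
C(r) = -3 + r² (C(r) = r² - 3 = -3 + r²)
b = -15382 (b = (-3 + (-32)²) - 1*16403 = (-3 + 1024) - 16403 = 1021 - 16403 = -15382)
b - 1*13386 = -15382 - 1*13386 = -15382 - 13386 = -28768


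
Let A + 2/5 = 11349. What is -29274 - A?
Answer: -203113/5 ≈ -40623.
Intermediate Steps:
A = 56743/5 (A = -⅖ + 11349 = 56743/5 ≈ 11349.)
-29274 - A = -29274 - 1*56743/5 = -29274 - 56743/5 = -203113/5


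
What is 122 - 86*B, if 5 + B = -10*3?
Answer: 3132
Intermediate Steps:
B = -35 (B = -5 - 10*3 = -5 - 30 = -35)
122 - 86*B = 122 - 86*(-35) = 122 + 3010 = 3132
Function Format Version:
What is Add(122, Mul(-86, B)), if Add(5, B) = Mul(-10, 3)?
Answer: 3132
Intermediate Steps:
B = -35 (B = Add(-5, Mul(-10, 3)) = Add(-5, -30) = -35)
Add(122, Mul(-86, B)) = Add(122, Mul(-86, -35)) = Add(122, 3010) = 3132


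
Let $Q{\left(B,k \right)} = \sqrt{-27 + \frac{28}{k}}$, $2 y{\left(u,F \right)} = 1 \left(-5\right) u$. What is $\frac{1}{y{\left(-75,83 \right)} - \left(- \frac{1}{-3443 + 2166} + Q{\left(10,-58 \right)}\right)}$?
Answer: $\frac{35468207618}{6655459917793} + \frac{6522916 i \sqrt{23113}}{6655459917793} \approx 0.0053292 + 0.000149 i$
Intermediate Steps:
$y{\left(u,F \right)} = - \frac{5 u}{2}$ ($y{\left(u,F \right)} = \frac{1 \left(-5\right) u}{2} = \frac{\left(-5\right) u}{2} = - \frac{5 u}{2}$)
$\frac{1}{y{\left(-75,83 \right)} - \left(- \frac{1}{-3443 + 2166} + Q{\left(10,-58 \right)}\right)} = \frac{1}{\left(- \frac{5}{2}\right) \left(-75\right) + \left(\frac{1}{-3443 + 2166} - \sqrt{-27 + \frac{28}{-58}}\right)} = \frac{1}{\frac{375}{2} + \left(\frac{1}{-1277} - \sqrt{-27 + 28 \left(- \frac{1}{58}\right)}\right)} = \frac{1}{\frac{375}{2} - \left(\frac{1}{1277} + \sqrt{-27 - \frac{14}{29}}\right)} = \frac{1}{\frac{375}{2} - \left(\frac{1}{1277} + \sqrt{- \frac{797}{29}}\right)} = \frac{1}{\frac{375}{2} - \left(\frac{1}{1277} + \frac{i \sqrt{23113}}{29}\right)} = \frac{1}{\frac{478873}{2554} - \frac{i \sqrt{23113}}{29}}$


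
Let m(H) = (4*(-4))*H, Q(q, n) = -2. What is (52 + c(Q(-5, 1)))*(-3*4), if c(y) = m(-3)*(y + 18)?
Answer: -9840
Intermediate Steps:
m(H) = -16*H
c(y) = 864 + 48*y (c(y) = (-16*(-3))*(y + 18) = 48*(18 + y) = 864 + 48*y)
(52 + c(Q(-5, 1)))*(-3*4) = (52 + (864 + 48*(-2)))*(-3*4) = (52 + (864 - 96))*(-12) = (52 + 768)*(-12) = 820*(-12) = -9840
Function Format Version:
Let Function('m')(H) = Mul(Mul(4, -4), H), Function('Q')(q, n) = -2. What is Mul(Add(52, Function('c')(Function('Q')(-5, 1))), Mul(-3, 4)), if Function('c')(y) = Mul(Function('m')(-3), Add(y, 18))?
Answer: -9840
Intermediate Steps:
Function('m')(H) = Mul(-16, H)
Function('c')(y) = Add(864, Mul(48, y)) (Function('c')(y) = Mul(Mul(-16, -3), Add(y, 18)) = Mul(48, Add(18, y)) = Add(864, Mul(48, y)))
Mul(Add(52, Function('c')(Function('Q')(-5, 1))), Mul(-3, 4)) = Mul(Add(52, Add(864, Mul(48, -2))), Mul(-3, 4)) = Mul(Add(52, Add(864, -96)), -12) = Mul(Add(52, 768), -12) = Mul(820, -12) = -9840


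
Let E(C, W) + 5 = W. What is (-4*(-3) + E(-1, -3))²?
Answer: 16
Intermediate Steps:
E(C, W) = -5 + W
(-4*(-3) + E(-1, -3))² = (-4*(-3) + (-5 - 3))² = (12 - 8)² = 4² = 16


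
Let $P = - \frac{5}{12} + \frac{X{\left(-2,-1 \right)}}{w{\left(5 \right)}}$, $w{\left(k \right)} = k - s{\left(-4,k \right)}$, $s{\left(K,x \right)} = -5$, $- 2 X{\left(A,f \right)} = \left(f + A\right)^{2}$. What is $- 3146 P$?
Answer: $\frac{40898}{15} \approx 2726.5$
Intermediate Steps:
$X{\left(A,f \right)} = - \frac{\left(A + f\right)^{2}}{2}$ ($X{\left(A,f \right)} = - \frac{\left(f + A\right)^{2}}{2} = - \frac{\left(A + f\right)^{2}}{2}$)
$w{\left(k \right)} = 5 + k$ ($w{\left(k \right)} = k - -5 = k + 5 = 5 + k$)
$P = - \frac{13}{15}$ ($P = - \frac{5}{12} + \frac{\left(- \frac{1}{2}\right) \left(-2 - 1\right)^{2}}{5 + 5} = \left(-5\right) \frac{1}{12} + \frac{\left(- \frac{1}{2}\right) \left(-3\right)^{2}}{10} = - \frac{5}{12} + \left(- \frac{1}{2}\right) 9 \cdot \frac{1}{10} = - \frac{5}{12} - \frac{9}{20} = - \frac{13}{15} \approx -0.86667$)
$- 3146 P = \left(-3146\right) \left(- \frac{13}{15}\right) = \frac{40898}{15}$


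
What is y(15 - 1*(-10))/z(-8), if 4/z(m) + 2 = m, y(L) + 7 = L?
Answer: -45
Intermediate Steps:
y(L) = -7 + L
z(m) = 4/(-2 + m)
y(15 - 1*(-10))/z(-8) = (-7 + (15 - 1*(-10)))/((4/(-2 - 8))) = (-7 + (15 + 10))/((4/(-10))) = (-7 + 25)/((4*(-⅒))) = 18/(-⅖) = 18*(-5/2) = -45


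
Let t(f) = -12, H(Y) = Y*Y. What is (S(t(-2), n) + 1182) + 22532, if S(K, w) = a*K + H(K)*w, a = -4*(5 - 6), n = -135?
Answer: 4226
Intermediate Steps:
H(Y) = Y**2
a = 4 (a = -4*(-1) = 4)
S(K, w) = 4*K + w*K**2 (S(K, w) = 4*K + K**2*w = 4*K + w*K**2)
(S(t(-2), n) + 1182) + 22532 = (-12*(4 - 12*(-135)) + 1182) + 22532 = (-12*(4 + 1620) + 1182) + 22532 = (-12*1624 + 1182) + 22532 = (-19488 + 1182) + 22532 = -18306 + 22532 = 4226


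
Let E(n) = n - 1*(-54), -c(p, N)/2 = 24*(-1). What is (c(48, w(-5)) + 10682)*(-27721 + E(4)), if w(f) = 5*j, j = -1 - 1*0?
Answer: -296823990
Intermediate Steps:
j = -1 (j = -1 + 0 = -1)
w(f) = -5 (w(f) = 5*(-1) = -5)
c(p, N) = 48 (c(p, N) = -48*(-1) = -2*(-24) = 48)
E(n) = 54 + n (E(n) = n + 54 = 54 + n)
(c(48, w(-5)) + 10682)*(-27721 + E(4)) = (48 + 10682)*(-27721 + (54 + 4)) = 10730*(-27721 + 58) = 10730*(-27663) = -296823990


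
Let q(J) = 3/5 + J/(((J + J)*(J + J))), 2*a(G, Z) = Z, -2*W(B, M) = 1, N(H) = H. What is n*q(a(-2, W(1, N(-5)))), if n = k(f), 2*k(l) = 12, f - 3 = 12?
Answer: -12/5 ≈ -2.4000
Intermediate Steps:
f = 15 (f = 3 + 12 = 15)
k(l) = 6 (k(l) = (½)*12 = 6)
W(B, M) = -½ (W(B, M) = -½*1 = -½)
n = 6
a(G, Z) = Z/2
q(J) = ⅗ + 1/(4*J) (q(J) = 3*(⅕) + J/(((2*J)*(2*J))) = ⅗ + J/((4*J²)) = ⅗ + J*(1/(4*J²)) = ⅗ + 1/(4*J))
n*q(a(-2, W(1, N(-5)))) = 6*((5 + 12*((½)*(-½)))/(20*(((½)*(-½))))) = 6*((5 + 12*(-¼))/(20*(-¼))) = 6*((1/20)*(-4)*(5 - 3)) = 6*((1/20)*(-4)*2) = 6*(-⅖) = -12/5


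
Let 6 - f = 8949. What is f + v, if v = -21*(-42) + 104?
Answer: -7957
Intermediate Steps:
f = -8943 (f = 6 - 1*8949 = 6 - 8949 = -8943)
v = 986 (v = 882 + 104 = 986)
f + v = -8943 + 986 = -7957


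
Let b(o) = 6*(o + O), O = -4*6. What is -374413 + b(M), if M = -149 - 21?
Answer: -375577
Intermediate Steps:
O = -24
M = -170
b(o) = -144 + 6*o (b(o) = 6*(o - 24) = 6*(-24 + o) = -144 + 6*o)
-374413 + b(M) = -374413 + (-144 + 6*(-170)) = -374413 + (-144 - 1020) = -374413 - 1164 = -375577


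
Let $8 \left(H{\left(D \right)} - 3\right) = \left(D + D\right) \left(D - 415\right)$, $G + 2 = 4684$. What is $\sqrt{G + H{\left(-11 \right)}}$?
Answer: $\frac{\sqrt{23426}}{2} \approx 76.528$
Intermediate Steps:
$G = 4682$ ($G = -2 + 4684 = 4682$)
$H{\left(D \right)} = 3 + \frac{D \left(-415 + D\right)}{4}$ ($H{\left(D \right)} = 3 + \frac{\left(D + D\right) \left(D - 415\right)}{8} = 3 + \frac{2 D \left(-415 + D\right)}{8} = 3 + \frac{D \left(-415 + D\right)}{4}$)
$\sqrt{G + H{\left(-11 \right)}} = \sqrt{4682 + \left(3 - - \frac{4565}{4} + \frac{\left(-11\right)^{2}}{4}\right)} = \sqrt{4682 + \left(3 + \frac{4565}{4} + \frac{1}{4} \cdot 121\right)} = \sqrt{4682 + \left(3 + \frac{4565}{4} + \frac{121}{4}\right)} = \sqrt{4682 + \frac{2349}{2}} = \sqrt{\frac{11713}{2}} = \frac{\sqrt{23426}}{2}$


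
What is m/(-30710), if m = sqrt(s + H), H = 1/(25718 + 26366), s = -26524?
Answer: -3*I*sqrt(1998688799035)/799749820 ≈ -0.0053032*I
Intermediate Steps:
H = 1/52084 ≈ 1.9200e-5
m = 3*I*sqrt(1998688799035)/26042 (m = sqrt(-26524 + 1/52084) = sqrt(-1381476015/52084) = 3*I*sqrt(1998688799035)/26042 ≈ 162.86*I)
m/(-30710) = (3*I*sqrt(1998688799035)/26042)/(-30710) = (3*I*sqrt(1998688799035)/26042)*(-1/30710) = -3*I*sqrt(1998688799035)/799749820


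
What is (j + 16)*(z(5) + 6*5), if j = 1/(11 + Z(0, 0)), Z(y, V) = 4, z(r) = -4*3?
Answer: 1446/5 ≈ 289.20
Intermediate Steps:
z(r) = -12
j = 1/15 (j = 1/(11 + 4) = 1/15 ≈ 0.066667)
(j + 16)*(z(5) + 6*5) = (1/15 + 16)*(-12 + 6*5) = 241*(-12 + 30)/15 = (241/15)*18 = 1446/5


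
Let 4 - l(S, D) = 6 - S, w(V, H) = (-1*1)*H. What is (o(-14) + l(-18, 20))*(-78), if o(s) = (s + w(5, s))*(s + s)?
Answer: 1560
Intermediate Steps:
w(V, H) = -H
l(S, D) = -2 + S (l(S, D) = 4 - (6 - S) = 4 + (-6 + S) = -2 + S)
o(s) = 0 (o(s) = (s - s)*(s + s) = 0*(2*s) = 0)
(o(-14) + l(-18, 20))*(-78) = (0 + (-2 - 18))*(-78) = (0 - 20)*(-78) = -20*(-78) = 1560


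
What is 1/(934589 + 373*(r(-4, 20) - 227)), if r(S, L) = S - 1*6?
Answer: 1/846188 ≈ 1.1818e-6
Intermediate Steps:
r(S, L) = -6 + S (r(S, L) = S - 6 = -6 + S)
1/(934589 + 373*(r(-4, 20) - 227)) = 1/(934589 + 373*((-6 - 4) - 227)) = 1/(934589 + 373*(-10 - 227)) = 1/(934589 + 373*(-237)) = 1/(934589 - 88401) = 1/846188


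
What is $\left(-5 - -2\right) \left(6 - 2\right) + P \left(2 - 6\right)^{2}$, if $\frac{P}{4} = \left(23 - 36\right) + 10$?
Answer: $-204$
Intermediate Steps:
$P = -12$ ($P = 4 \left(\left(23 - 36\right) + 10\right) = 4 \left(-13 + 10\right) = 4 \left(-3\right) = -12$)
$\left(-5 - -2\right) \left(6 - 2\right) + P \left(2 - 6\right)^{2} = \left(-5 - -2\right) \left(6 - 2\right) - 12 \left(2 - 6\right)^{2} = \left(-5 + 2\right) 4 - 12 \left(-4\right)^{2} = \left(-3\right) 4 - 192 = -12 - 192 = -204$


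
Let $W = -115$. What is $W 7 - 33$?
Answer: $-838$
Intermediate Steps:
$W 7 - 33 = \left(-115\right) 7 - 33 = -805 - 33 = -838$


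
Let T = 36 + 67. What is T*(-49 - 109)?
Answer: -16274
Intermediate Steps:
T = 103
T*(-49 - 109) = 103*(-49 - 109) = 103*(-158) = -16274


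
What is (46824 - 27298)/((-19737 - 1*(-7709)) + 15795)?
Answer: 19526/3767 ≈ 5.1834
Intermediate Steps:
(46824 - 27298)/((-19737 - 1*(-7709)) + 15795) = 19526/((-19737 + 7709) + 15795) = 19526/(-12028 + 15795) = 19526/3767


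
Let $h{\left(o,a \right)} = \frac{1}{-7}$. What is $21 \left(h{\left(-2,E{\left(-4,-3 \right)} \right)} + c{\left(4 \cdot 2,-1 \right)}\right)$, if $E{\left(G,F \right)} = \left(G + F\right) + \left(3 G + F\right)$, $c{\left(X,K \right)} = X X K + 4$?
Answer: $-1263$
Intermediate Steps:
$c{\left(X,K \right)} = 4 + K X^{2}$ ($c{\left(X,K \right)} = X^{2} K + 4 = K X^{2} + 4 = 4 + K X^{2}$)
$E{\left(G,F \right)} = 2 F + 4 G$ ($E{\left(G,F \right)} = \left(F + G\right) + \left(F + 3 G\right) = 2 F + 4 G$)
$h{\left(o,a \right)} = - \frac{1}{7}$
$21 \left(h{\left(-2,E{\left(-4,-3 \right)} \right)} + c{\left(4 \cdot 2,-1 \right)}\right) = 21 \left(- \frac{1}{7} + \left(4 - \left(4 \cdot 2\right)^{2}\right)\right) = 21 \left(- \frac{1}{7} + \left(4 - 8^{2}\right)\right) = 21 \left(- \frac{1}{7} + \left(4 - 64\right)\right) = 21 \left(- \frac{1}{7} - 60\right) = 21 \left(- \frac{421}{7}\right) = -1263$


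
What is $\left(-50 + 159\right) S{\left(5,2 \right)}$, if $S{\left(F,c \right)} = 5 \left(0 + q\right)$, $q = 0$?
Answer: $0$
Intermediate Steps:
$S{\left(F,c \right)} = 0$ ($S{\left(F,c \right)} = 5 \left(0 + 0\right) = 5 \cdot 0 = 0$)
$\left(-50 + 159\right) S{\left(5,2 \right)} = \left(-50 + 159\right) 0 = 109 \cdot 0 = 0$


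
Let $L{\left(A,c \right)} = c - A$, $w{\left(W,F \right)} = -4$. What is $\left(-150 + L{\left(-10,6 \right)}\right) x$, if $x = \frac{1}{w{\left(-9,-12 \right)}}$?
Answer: $\frac{67}{2} \approx 33.5$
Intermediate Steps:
$x = - \frac{1}{4}$ ($x = \frac{1}{-4} = - \frac{1}{4} \approx -0.25$)
$\left(-150 + L{\left(-10,6 \right)}\right) x = \left(-150 + \left(6 - -10\right)\right) \left(- \frac{1}{4}\right) = \left(-150 + \left(6 + 10\right)\right) \left(- \frac{1}{4}\right) = \left(-150 + 16\right) \left(- \frac{1}{4}\right) = \left(-134\right) \left(- \frac{1}{4}\right) = \frac{67}{2}$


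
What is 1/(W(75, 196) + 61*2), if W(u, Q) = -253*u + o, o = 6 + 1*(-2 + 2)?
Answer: -1/18847 ≈ -5.3059e-5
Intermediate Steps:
o = 6 (o = 6 + 1*0 = 6 + 0 = 6)
W(u, Q) = 6 - 253*u (W(u, Q) = -253*u + 6 = 6 - 253*u)
1/(W(75, 196) + 61*2) = 1/((6 - 253*75) + 61*2) = 1/((6 - 18975) + 122) = 1/(-18969 + 122) = 1/(-18847) = -1/18847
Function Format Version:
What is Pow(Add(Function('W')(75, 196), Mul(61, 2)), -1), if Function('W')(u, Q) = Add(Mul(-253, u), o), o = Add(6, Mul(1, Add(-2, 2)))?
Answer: Rational(-1, 18847) ≈ -5.3059e-5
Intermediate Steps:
o = 6 (o = Add(6, Mul(1, 0)) = Add(6, 0) = 6)
Function('W')(u, Q) = Add(6, Mul(-253, u)) (Function('W')(u, Q) = Add(Mul(-253, u), 6) = Add(6, Mul(-253, u)))
Pow(Add(Function('W')(75, 196), Mul(61, 2)), -1) = Pow(Add(Add(6, Mul(-253, 75)), Mul(61, 2)), -1) = Pow(Add(Add(6, -18975), 122), -1) = Pow(Add(-18969, 122), -1) = Pow(-18847, -1) = Rational(-1, 18847)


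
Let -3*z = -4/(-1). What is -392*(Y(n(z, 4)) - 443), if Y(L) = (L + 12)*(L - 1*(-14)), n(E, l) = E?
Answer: 1086232/9 ≈ 1.2069e+5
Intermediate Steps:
z = -4/3 (z = -(-4)/(3*(-1)) = -(-4)*(-1)/3 = -1/3*4 = -4/3 ≈ -1.3333)
Y(L) = (12 + L)*(14 + L) (Y(L) = (12 + L)*(L + 14) = (12 + L)*(14 + L))
-392*(Y(n(z, 4)) - 443) = -392*((168 + (-4/3)**2 + 26*(-4/3)) - 443) = -392*((168 + 16/9 - 104/3) - 443) = -392*(1216/9 - 443) = -392*(-2771/9) = 1086232/9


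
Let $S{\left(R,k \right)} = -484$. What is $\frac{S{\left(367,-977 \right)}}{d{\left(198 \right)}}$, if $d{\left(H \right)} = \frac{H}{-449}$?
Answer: $\frac{9878}{9} \approx 1097.6$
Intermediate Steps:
$d{\left(H \right)} = - \frac{H}{449}$ ($d{\left(H \right)} = H \left(- \frac{1}{449}\right) = - \frac{H}{449}$)
$\frac{S{\left(367,-977 \right)}}{d{\left(198 \right)}} = - \frac{484}{\left(- \frac{1}{449}\right) 198} = - \frac{484}{- \frac{198}{449}} = \left(-484\right) \left(- \frac{449}{198}\right) = \frac{9878}{9}$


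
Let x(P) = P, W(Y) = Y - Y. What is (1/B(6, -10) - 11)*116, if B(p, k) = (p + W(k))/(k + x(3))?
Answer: -4234/3 ≈ -1411.3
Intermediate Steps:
W(Y) = 0
B(p, k) = p/(3 + k) (B(p, k) = (p + 0)/(k + 3) = p/(3 + k))
(1/B(6, -10) - 11)*116 = (1/(6/(3 - 10)) - 11)*116 = (1/(6/(-7)) - 11)*116 = (1/(6*(-1/7)) - 11)*116 = (1/(-6/7) - 11)*116 = (-7/6 - 11)*116 = -73/6*116 = -4234/3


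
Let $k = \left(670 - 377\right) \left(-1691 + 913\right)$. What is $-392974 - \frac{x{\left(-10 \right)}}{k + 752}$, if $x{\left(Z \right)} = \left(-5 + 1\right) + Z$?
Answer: $- \frac{44642239381}{113601} \approx -3.9297 \cdot 10^{5}$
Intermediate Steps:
$x{\left(Z \right)} = -4 + Z$
$k = -227954$ ($k = \left(670 + \left(-1071 + 694\right)\right) \left(-778\right) = \left(670 - 377\right) \left(-778\right) = 293 \left(-778\right) = -227954$)
$-392974 - \frac{x{\left(-10 \right)}}{k + 752} = -392974 - \frac{-4 - 10}{-227954 + 752} = -392974 - \frac{1}{-227202} \left(-14\right) = -392974 - \left(- \frac{1}{227202}\right) \left(-14\right) = -392974 - \frac{7}{113601} = - \frac{44642239381}{113601}$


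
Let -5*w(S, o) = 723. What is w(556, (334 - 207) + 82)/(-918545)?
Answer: 723/4592725 ≈ 0.00015742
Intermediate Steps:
w(S, o) = -723/5 (w(S, o) = -⅕*723 = -723/5)
w(556, (334 - 207) + 82)/(-918545) = -723/5/(-918545) = -723/5*(-1/918545) = 723/4592725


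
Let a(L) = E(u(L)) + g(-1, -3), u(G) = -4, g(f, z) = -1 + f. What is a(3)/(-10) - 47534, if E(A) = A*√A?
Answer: -237669/5 + 4*I/5 ≈ -47534.0 + 0.8*I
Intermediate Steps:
E(A) = A^(3/2)
a(L) = -2 - 8*I (a(L) = (-4)^(3/2) + (-1 - 1) = -8*I - 2 = -2 - 8*I)
a(3)/(-10) - 47534 = (-2 - 8*I)/(-10) - 47534 = (-2 - 8*I)*(-⅒) - 47534 = (⅕ + 4*I/5) - 47534 = -237669/5 + 4*I/5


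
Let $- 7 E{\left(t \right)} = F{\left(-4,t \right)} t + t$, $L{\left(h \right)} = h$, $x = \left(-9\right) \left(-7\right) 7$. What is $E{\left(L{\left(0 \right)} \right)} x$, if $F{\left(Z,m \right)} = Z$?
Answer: $0$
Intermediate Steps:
$x = 441$ ($x = 63 \cdot 7 = 441$)
$E{\left(t \right)} = \frac{3 t}{7}$ ($E{\left(t \right)} = - \frac{- 4 t + t}{7} = - \frac{\left(-3\right) t}{7} = \frac{3 t}{7}$)
$E{\left(L{\left(0 \right)} \right)} x = \frac{3}{7} \cdot 0 \cdot 441 = 0 \cdot 441 = 0$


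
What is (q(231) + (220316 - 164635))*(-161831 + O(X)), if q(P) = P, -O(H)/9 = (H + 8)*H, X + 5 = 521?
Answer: -145107686744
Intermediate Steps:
X = 516 (X = -5 + 521 = 516)
O(H) = -9*H*(8 + H) (O(H) = -9*(H + 8)*H = -9*(8 + H)*H = -9*H*(8 + H))
(q(231) + (220316 - 164635))*(-161831 + O(X)) = (231 + (220316 - 164635))*(-161831 - 9*516*(8 + 516)) = (231 + 55681)*(-161831 - 9*516*524) = 55912*(-161831 - 2433456) = 55912*(-2595287) = -145107686744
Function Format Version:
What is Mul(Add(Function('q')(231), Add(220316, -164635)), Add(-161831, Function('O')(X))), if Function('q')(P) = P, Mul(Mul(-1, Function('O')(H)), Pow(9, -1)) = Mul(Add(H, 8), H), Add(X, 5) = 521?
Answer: -145107686744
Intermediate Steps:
X = 516 (X = Add(-5, 521) = 516)
Function('O')(H) = Mul(-9, H, Add(8, H)) (Function('O')(H) = Mul(-9, Mul(Add(H, 8), H)) = Mul(-9, Mul(Add(8, H), H)) = Mul(-9, Mul(H, Add(8, H))) = Mul(-9, H, Add(8, H)))
Mul(Add(Function('q')(231), Add(220316, -164635)), Add(-161831, Function('O')(X))) = Mul(Add(231, Add(220316, -164635)), Add(-161831, Mul(-9, 516, Add(8, 516)))) = Mul(Add(231, 55681), Add(-161831, Mul(-9, 516, 524))) = Mul(55912, Add(-161831, -2433456)) = Mul(55912, -2595287) = -145107686744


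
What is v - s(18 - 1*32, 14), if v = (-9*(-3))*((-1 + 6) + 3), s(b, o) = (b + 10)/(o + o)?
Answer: 1513/7 ≈ 216.14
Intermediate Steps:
s(b, o) = (10 + b)/(2*o) (s(b, o) = (10 + b)/((2*o)) = (10 + b)*(1/(2*o)) = (10 + b)/(2*o))
v = 216 (v = 27*(5 + 3) = 27*8 = 216)
v - s(18 - 1*32, 14) = 216 - (10 + (18 - 1*32))/(2*14) = 216 - (10 + (18 - 32))/(2*14) = 216 - (10 - 14)/(2*14) = 216 - (-4)/(2*14) = 216 - 1*(-1/7) = 216 + 1/7 = 1513/7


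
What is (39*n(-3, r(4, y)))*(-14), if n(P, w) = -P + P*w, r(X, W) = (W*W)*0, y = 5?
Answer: -1638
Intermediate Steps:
r(X, W) = 0 (r(X, W) = W²*0 = 0)
(39*n(-3, r(4, y)))*(-14) = (39*(-3*(-1 + 0)))*(-14) = (39*(-3*(-1)))*(-14) = (39*3)*(-14) = 117*(-14) = -1638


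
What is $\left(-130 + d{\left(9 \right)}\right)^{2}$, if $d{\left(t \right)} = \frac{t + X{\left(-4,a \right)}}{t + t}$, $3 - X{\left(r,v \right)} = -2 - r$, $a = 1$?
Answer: $\frac{1357225}{81} \approx 16756.0$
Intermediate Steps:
$X{\left(r,v \right)} = 5 + r$ ($X{\left(r,v \right)} = 3 - \left(-2 - r\right) = 3 + \left(2 + r\right) = 5 + r$)
$d{\left(t \right)} = \frac{1 + t}{2 t}$ ($d{\left(t \right)} = \frac{t + \left(5 - 4\right)}{t + t} = \frac{t + 1}{2 t} = \left(1 + t\right) \frac{1}{2 t} = \frac{1 + t}{2 t}$)
$\left(-130 + d{\left(9 \right)}\right)^{2} = \left(-130 + \frac{1 + 9}{2 \cdot 9}\right)^{2} = \left(-130 + \frac{1}{2} \cdot \frac{1}{9} \cdot 10\right)^{2} = \left(-130 + \frac{5}{9}\right)^{2} = \left(- \frac{1165}{9}\right)^{2} = \frac{1357225}{81}$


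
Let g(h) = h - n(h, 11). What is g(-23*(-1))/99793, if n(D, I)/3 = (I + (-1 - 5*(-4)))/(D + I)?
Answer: 346/1696481 ≈ 0.00020395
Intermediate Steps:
n(D, I) = 3*(19 + I)/(D + I) (n(D, I) = 3*((I + (-1 - 5*(-4)))/(D + I)) = 3*((I + (-1 + 20))/(D + I)) = 3*((I + 19)/(D + I)) = 3*((19 + I)/(D + I)) = 3*(19 + I)/(D + I))
g(h) = h - 90/(11 + h) (g(h) = h - 3*(19 + 11)/(h + 11) = h - 3*30/(11 + h) = h - 90/(11 + h))
g(-23*(-1))/99793 = ((-90 + (-23*(-1))*(11 - 23*(-1)))/(11 - 23*(-1)))/99793 = ((-90 + 23*(11 + 23))/(11 + 23))*(1/99793) = ((-90 + 23*34)/34)*(1/99793) = ((-90 + 782)/34)*(1/99793) = ((1/34)*692)*(1/99793) = (346/17)*(1/99793) = 346/1696481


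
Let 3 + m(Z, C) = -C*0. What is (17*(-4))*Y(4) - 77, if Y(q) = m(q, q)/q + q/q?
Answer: -94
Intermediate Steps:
m(Z, C) = -3 (m(Z, C) = -3 - C*0 = -3 + 0 = -3)
Y(q) = 1 - 3/q (Y(q) = -3/q + q/q = -3/q + 1 = 1 - 3/q)
(17*(-4))*Y(4) - 77 = (17*(-4))*((-3 + 4)/4) - 77 = -17 - 77 = -94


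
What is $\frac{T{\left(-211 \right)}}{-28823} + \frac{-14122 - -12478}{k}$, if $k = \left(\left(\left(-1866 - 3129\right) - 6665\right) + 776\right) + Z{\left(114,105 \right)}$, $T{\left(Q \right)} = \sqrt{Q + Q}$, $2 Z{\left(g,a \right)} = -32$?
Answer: $\frac{411}{2725} - \frac{i \sqrt{422}}{28823} \approx 0.15083 - 0.00071272 i$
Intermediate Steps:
$Z{\left(g,a \right)} = -16$ ($Z{\left(g,a \right)} = \frac{1}{2} \left(-32\right) = -16$)
$T{\left(Q \right)} = \sqrt{2} \sqrt{Q}$ ($T{\left(Q \right)} = \sqrt{2 Q} = \sqrt{2} \sqrt{Q}$)
$k = -10900$ ($k = \left(\left(\left(-1866 - 3129\right) - 6665\right) + 776\right) - 16 = \left(\left(-4995 - 6665\right) + 776\right) - 16 = \left(-11660 + 776\right) - 16 = -10884 - 16 = -10900$)
$\frac{T{\left(-211 \right)}}{-28823} + \frac{-14122 - -12478}{k} = \frac{\sqrt{2} \sqrt{-211}}{-28823} + \frac{-14122 - -12478}{-10900} = \sqrt{2} i \sqrt{211} \left(- \frac{1}{28823}\right) + \left(-14122 + 12478\right) \left(- \frac{1}{10900}\right) = i \sqrt{422} \left(- \frac{1}{28823}\right) - - \frac{411}{2725} = - \frac{i \sqrt{422}}{28823} + \frac{411}{2725} = \frac{411}{2725} - \frac{i \sqrt{422}}{28823}$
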